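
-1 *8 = -8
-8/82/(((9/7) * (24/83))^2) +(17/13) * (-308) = -403.48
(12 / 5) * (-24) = -288 / 5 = -57.60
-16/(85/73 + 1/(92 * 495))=-53190720/3870973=-13.74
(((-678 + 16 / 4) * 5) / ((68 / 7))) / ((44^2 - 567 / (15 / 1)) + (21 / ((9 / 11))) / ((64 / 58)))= -2830800 / 15679117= -0.18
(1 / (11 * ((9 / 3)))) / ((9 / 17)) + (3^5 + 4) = 73376 / 297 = 247.06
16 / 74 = 8 / 37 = 0.22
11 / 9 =1.22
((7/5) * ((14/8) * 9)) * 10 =441/2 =220.50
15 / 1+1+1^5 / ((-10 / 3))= 157 / 10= 15.70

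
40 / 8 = 5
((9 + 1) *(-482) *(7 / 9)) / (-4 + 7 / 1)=-33740 / 27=-1249.63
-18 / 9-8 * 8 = -66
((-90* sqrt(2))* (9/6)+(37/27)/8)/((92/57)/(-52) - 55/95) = 312.71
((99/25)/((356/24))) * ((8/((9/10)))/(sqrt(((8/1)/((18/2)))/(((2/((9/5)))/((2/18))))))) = 1584 * sqrt(5)/445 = 7.96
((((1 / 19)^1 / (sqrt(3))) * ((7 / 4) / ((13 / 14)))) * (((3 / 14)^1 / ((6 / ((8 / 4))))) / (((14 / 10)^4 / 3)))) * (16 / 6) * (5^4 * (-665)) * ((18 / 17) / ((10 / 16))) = -37500000 * sqrt(3) / 10829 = -5997.96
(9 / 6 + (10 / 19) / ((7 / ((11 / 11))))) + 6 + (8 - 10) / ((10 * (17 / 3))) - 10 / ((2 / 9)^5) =-3336380909 / 180880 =-18445.27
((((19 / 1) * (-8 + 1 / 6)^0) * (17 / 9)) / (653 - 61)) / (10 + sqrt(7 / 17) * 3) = 27455 / 4360968 - 323 * sqrt(119) / 2907312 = 0.01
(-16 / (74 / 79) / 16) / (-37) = 79 / 2738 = 0.03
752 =752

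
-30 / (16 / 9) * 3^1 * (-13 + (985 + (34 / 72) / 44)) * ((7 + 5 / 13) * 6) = -623564325 / 286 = -2180294.84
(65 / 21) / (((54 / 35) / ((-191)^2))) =11856325 / 162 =73187.19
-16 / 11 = -1.45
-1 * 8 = -8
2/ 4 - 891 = -1781/ 2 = -890.50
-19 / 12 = -1.58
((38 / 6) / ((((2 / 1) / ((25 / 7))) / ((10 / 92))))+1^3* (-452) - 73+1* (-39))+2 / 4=-1086307 / 1932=-562.27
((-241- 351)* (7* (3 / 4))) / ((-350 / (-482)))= -107004 / 25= -4280.16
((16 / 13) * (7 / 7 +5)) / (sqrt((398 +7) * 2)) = 16 * sqrt(10) / 195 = 0.26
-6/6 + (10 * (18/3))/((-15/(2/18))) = -13/9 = -1.44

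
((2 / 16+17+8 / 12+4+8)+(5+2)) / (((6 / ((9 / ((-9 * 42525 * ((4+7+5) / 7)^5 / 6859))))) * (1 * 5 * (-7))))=2077378471 / 4586471424000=0.00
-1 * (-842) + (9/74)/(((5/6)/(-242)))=149236/185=806.68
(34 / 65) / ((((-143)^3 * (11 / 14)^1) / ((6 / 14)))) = -204 / 2090808005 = -0.00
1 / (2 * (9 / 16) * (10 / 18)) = 8 / 5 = 1.60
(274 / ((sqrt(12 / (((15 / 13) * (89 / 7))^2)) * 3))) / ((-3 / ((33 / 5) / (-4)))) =134123 * sqrt(3) / 1092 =212.74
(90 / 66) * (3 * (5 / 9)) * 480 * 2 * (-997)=-23928000 / 11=-2175272.73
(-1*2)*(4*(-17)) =136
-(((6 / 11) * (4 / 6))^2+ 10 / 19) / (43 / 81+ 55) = -0.01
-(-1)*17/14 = 17/14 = 1.21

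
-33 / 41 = -0.80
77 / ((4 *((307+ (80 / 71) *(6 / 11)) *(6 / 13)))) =111683 / 823704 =0.14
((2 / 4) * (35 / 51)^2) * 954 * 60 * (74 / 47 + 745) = 136689199500 / 13583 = 10063255.50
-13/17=-0.76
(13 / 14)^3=2197 / 2744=0.80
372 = 372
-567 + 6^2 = -531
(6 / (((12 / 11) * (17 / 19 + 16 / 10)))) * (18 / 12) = 1045 / 316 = 3.31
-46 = -46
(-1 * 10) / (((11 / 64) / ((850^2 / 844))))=-115600000 / 2321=-49806.12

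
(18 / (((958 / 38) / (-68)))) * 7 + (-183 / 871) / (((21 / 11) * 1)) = -992864233 / 2920463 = -339.97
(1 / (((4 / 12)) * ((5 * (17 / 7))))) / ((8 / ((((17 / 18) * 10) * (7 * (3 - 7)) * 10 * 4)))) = -326.67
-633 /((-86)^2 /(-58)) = 18357 /3698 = 4.96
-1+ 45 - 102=-58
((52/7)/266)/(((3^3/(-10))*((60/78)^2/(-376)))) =826072/125685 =6.57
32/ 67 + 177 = 11891/ 67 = 177.48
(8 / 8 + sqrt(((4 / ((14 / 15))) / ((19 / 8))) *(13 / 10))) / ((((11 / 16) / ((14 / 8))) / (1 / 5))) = 28 / 55 + 8 *sqrt(10374) / 1045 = 1.29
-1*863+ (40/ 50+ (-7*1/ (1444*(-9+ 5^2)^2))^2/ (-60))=-7069253995855921/ 8199088373760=-862.20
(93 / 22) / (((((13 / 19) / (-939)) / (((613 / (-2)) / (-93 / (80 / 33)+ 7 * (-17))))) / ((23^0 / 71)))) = -20341951380 / 127816117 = -159.15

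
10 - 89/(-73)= 819/73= 11.22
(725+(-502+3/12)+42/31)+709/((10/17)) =1429.90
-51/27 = -17/9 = -1.89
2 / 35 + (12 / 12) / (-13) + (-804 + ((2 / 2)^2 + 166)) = -289844 / 455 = -637.02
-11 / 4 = -2.75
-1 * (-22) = 22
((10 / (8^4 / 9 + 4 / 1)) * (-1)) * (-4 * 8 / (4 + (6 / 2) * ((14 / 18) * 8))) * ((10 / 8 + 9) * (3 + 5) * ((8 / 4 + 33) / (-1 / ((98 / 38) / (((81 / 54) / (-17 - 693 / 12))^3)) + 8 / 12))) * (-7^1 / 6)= -3552412178419650 / 23001752655127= -154.44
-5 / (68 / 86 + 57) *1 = -43 / 497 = -0.09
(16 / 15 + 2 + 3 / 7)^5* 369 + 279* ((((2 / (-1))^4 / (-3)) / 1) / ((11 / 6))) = 2990004158379757 / 15598996875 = 191679.26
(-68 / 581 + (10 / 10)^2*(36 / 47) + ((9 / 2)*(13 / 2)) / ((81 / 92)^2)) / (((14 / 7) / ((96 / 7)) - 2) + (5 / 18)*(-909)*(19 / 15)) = -12225261376 / 102460315041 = -0.12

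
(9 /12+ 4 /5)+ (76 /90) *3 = 49 /12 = 4.08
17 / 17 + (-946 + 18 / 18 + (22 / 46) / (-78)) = -1693547 / 1794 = -944.01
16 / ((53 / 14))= 224 / 53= 4.23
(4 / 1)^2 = 16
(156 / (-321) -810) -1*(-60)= -80302 / 107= -750.49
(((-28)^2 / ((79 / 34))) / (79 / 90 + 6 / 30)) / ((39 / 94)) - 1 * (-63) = 81445917 / 99619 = 817.57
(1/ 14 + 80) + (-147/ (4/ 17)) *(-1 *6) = 26800/ 7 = 3828.57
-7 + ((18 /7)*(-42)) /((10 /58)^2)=-91003 /25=-3640.12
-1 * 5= -5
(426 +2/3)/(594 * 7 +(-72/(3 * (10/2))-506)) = 1600/13677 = 0.12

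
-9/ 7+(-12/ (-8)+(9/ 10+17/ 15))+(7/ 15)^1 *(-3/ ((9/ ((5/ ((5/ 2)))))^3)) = 56956/ 25515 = 2.23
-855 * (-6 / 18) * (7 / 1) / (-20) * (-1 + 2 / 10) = 399 / 5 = 79.80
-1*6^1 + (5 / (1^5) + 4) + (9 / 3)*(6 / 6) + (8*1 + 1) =15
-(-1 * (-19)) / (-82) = 0.23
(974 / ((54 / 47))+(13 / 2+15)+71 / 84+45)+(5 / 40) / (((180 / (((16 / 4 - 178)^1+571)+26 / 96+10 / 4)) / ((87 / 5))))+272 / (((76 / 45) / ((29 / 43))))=2032882344517 / 1976486400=1028.53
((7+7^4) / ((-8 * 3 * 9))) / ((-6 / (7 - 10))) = -5.57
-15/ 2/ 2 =-15/ 4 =-3.75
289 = 289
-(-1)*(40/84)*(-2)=-0.95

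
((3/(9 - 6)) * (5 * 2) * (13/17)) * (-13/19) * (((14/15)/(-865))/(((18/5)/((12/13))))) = 0.00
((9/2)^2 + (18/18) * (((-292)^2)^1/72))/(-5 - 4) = -43361/324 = -133.83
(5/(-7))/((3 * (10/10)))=-5/21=-0.24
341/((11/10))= 310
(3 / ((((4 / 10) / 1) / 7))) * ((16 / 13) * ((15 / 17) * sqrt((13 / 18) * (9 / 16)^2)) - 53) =-5565 / 2 + 4725 * sqrt(26) / 884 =-2755.25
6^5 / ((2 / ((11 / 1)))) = 42768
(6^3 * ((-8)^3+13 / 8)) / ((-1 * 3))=36747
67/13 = 5.15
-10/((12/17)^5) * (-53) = 376262105/124416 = 3024.23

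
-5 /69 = -0.07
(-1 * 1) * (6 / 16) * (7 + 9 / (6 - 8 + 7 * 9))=-327 / 122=-2.68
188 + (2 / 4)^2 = 753 / 4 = 188.25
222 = 222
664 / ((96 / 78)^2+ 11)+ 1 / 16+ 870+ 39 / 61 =1906860391 / 2064240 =923.76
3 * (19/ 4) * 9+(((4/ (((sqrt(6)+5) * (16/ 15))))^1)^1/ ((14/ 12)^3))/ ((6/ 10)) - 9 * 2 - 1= 2874929/ 26068 - 1350 * sqrt(6)/ 6517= 109.78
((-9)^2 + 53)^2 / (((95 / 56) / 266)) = 14077504 / 5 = 2815500.80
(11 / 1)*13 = 143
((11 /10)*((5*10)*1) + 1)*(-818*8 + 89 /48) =-2198161 /6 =-366360.17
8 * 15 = 120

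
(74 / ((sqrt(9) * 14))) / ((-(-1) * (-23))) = -37 / 483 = -0.08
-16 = -16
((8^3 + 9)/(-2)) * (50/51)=-13025/51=-255.39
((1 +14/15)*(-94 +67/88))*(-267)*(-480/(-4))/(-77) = -63531315/847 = -75007.46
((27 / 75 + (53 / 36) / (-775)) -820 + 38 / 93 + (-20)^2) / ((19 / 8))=-1231222 / 6975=-176.52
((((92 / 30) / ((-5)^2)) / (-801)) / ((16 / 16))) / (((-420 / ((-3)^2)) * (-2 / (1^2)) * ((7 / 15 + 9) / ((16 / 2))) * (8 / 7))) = -23 / 18957000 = -0.00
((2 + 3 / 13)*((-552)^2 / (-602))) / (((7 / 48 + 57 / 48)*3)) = -1104552 / 3913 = -282.28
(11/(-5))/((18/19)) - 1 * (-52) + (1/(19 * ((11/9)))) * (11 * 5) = 88999/1710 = 52.05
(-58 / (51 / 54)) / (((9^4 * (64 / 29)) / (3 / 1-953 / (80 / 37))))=29452661 / 15863040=1.86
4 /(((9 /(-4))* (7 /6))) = -32 /21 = -1.52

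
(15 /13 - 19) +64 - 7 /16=9509 /208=45.72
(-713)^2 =508369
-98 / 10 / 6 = -49 / 30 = -1.63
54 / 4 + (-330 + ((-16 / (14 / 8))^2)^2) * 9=287792775 / 4802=59931.86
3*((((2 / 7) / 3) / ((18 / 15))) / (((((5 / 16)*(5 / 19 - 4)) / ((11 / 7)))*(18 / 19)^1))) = -0.34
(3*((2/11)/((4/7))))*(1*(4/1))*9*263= 9037.64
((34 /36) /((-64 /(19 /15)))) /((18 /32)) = -323 /9720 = -0.03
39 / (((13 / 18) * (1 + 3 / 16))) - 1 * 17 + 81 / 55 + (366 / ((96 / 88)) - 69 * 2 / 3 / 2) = 715713 / 2090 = 342.45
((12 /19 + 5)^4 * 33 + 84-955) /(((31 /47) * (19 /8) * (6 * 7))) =791878041496 /1611940449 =491.26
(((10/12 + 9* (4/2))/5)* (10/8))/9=113/216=0.52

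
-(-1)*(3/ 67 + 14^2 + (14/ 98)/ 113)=10389852/ 52997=196.05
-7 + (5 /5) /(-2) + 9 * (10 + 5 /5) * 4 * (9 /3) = 2361 /2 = 1180.50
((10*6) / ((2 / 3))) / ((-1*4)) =-45 / 2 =-22.50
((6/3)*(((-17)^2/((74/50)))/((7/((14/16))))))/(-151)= -7225/22348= -0.32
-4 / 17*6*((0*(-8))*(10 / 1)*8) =0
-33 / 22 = -3 / 2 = -1.50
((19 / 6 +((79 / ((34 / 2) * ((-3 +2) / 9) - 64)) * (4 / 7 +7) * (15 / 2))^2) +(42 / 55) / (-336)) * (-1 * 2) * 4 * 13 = -1371598843732351 / 2843082165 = -482433.77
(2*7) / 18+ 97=880 / 9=97.78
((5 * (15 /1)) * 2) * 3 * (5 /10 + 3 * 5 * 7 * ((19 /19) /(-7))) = -6525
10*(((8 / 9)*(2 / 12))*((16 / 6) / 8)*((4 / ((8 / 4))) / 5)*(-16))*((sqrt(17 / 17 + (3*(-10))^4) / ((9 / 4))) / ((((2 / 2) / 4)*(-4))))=1024*sqrt(810001) / 729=1264.20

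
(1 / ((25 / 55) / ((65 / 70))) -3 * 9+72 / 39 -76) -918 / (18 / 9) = -507881 / 910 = -558.11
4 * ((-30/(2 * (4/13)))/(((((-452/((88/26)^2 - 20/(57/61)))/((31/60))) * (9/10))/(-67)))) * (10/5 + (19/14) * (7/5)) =49758689/77292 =643.78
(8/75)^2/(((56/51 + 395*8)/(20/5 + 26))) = 34/314875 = 0.00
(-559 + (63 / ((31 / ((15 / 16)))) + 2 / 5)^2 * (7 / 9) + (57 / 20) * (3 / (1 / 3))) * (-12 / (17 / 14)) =205058377559 / 39208800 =5229.91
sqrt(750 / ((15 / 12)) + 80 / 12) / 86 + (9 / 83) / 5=9 / 415 + sqrt(1365) / 129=0.31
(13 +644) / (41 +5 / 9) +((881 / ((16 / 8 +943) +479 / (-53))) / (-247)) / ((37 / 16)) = 78834547345 / 4986841574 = 15.81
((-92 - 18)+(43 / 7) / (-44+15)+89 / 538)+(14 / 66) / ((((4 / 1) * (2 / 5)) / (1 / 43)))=-68215702087 / 619898664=-110.04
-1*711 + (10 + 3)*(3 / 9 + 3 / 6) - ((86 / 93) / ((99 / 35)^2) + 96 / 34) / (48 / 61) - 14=-266979880067 / 371889144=-717.90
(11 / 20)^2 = 121 / 400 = 0.30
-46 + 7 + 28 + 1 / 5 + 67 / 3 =173 / 15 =11.53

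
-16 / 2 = -8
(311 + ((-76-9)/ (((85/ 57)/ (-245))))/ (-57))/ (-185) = -66/ 185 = -0.36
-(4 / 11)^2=-16 / 121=-0.13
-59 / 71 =-0.83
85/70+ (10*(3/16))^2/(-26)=12569/11648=1.08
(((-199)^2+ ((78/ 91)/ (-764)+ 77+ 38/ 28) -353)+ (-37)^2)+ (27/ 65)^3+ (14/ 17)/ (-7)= 36288308096076/ 891707375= 40695.31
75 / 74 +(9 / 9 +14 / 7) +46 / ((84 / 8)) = 13045 / 1554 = 8.39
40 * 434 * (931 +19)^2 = 15667400000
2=2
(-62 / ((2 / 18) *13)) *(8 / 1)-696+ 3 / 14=-189129 / 182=-1039.17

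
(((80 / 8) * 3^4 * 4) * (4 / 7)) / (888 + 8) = 405 / 196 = 2.07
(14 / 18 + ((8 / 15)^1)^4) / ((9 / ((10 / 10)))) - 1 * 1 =-0.90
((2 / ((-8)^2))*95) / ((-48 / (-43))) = 4085 / 1536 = 2.66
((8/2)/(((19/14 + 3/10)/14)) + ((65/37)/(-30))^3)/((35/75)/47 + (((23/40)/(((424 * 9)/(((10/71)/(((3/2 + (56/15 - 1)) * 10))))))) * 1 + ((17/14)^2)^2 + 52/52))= 11564859776385798941380/1089669304926321786567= 10.61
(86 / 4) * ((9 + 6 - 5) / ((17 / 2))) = 430 / 17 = 25.29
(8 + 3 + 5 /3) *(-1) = -38 /3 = -12.67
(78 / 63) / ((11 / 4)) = 104 / 231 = 0.45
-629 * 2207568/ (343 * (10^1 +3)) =-1388560272/ 4459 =-311406.21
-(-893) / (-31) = -893 / 31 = -28.81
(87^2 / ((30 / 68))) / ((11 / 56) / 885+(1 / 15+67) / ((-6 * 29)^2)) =7039594.18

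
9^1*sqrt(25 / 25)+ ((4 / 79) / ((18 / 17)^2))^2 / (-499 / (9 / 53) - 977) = 1442979279719 / 160331040360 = 9.00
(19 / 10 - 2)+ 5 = 49 / 10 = 4.90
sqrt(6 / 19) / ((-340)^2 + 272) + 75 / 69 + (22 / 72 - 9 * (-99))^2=sqrt(114) / 2201568 + 23680270487 / 29808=794426.68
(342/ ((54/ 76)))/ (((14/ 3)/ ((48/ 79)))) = 34656/ 553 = 62.67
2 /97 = 0.02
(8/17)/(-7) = -8/119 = -0.07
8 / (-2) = -4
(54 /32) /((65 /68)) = 459 /260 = 1.77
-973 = -973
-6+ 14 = 8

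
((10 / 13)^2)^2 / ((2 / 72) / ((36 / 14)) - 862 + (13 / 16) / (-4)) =-10368000 / 25531277681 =-0.00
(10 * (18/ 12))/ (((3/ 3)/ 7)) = 105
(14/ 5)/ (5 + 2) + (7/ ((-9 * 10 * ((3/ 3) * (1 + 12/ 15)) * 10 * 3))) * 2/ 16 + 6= 49765/ 7776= 6.40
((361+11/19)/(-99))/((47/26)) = -59540/29469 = -2.02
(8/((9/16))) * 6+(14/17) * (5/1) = 4562/51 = 89.45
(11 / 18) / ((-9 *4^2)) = -11 / 2592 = -0.00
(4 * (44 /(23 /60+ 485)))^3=1177583616000 /24700647083867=0.05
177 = 177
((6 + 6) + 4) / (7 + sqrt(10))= 112 / 39 - 16 * sqrt(10) / 39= 1.57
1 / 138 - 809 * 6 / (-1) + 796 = 779701 / 138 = 5650.01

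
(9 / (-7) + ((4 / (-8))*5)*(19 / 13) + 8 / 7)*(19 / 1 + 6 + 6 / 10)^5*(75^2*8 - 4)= -76308649588293632 / 40625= -1878366759096.46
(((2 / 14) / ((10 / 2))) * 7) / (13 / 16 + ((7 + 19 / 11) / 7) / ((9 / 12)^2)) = 3696 / 55975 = 0.07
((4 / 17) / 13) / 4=1 / 221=0.00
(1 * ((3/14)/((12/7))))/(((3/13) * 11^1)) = 13/264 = 0.05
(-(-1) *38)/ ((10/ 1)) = 19/ 5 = 3.80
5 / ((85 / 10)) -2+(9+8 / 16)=275 / 34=8.09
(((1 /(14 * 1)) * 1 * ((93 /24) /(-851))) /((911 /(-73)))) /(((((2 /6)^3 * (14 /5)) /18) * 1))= 2749545 /607804624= 0.00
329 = 329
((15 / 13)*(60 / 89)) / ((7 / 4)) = 3600 / 8099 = 0.44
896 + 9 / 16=896.56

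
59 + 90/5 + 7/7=78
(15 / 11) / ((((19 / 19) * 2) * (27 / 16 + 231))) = 40 / 13651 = 0.00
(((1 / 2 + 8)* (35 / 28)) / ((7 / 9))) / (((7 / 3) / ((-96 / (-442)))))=810 / 637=1.27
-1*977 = -977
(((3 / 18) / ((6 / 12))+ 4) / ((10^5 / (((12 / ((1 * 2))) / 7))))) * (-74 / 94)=-481 / 16450000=-0.00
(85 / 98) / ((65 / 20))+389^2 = 96391647 / 637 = 151321.27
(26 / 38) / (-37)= -13 / 703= -0.02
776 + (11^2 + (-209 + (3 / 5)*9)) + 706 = 6997 / 5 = 1399.40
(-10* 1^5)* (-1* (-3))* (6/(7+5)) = -15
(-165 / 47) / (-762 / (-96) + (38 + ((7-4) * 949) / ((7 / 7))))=-880 / 725163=-0.00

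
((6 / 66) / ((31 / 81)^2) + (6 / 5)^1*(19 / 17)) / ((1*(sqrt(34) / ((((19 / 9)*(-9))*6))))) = -38.36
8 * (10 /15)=16 /3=5.33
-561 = -561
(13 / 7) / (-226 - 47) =-1 / 147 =-0.01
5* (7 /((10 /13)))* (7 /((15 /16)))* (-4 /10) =-10192 /75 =-135.89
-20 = -20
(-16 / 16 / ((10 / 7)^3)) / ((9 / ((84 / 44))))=-2401 / 33000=-0.07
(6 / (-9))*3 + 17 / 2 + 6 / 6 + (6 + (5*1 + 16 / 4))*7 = 225 / 2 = 112.50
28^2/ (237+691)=49/ 58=0.84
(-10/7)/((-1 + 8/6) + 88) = -6/371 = -0.02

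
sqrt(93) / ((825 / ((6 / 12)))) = sqrt(93) / 1650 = 0.01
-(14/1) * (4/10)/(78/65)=-14/3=-4.67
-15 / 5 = -3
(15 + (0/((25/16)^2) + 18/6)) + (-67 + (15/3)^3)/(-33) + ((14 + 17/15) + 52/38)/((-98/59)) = 645971/102410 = 6.31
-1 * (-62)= 62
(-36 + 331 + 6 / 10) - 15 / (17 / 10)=24376 / 85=286.78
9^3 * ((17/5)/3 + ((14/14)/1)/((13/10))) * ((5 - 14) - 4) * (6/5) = -540918/25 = -21636.72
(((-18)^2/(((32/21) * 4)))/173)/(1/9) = 15309/5536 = 2.77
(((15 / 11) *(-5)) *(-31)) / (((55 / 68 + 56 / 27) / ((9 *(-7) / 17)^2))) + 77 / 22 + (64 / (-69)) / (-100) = 3450308254637 / 3414778950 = 1010.40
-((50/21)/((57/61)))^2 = -9302500/1432809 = -6.49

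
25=25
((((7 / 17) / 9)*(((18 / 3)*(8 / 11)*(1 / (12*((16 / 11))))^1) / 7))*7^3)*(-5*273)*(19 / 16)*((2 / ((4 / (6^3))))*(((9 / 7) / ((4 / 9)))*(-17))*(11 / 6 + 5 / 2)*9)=12043513755 / 64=188179902.42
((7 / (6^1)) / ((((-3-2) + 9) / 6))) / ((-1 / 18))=-63 / 2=-31.50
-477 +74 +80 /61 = -24503 /61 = -401.69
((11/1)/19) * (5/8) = 55/152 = 0.36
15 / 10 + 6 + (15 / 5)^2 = 33 / 2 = 16.50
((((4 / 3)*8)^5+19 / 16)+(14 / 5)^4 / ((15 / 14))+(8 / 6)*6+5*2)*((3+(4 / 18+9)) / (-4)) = -422157.50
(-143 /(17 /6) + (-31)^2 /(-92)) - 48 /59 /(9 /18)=-5771251 /92276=-62.54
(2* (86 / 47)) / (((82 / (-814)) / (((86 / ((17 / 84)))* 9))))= -4551380064 / 32759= -138935.26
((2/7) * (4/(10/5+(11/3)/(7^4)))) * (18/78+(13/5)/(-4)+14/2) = 3521238/937105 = 3.76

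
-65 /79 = -0.82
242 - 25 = 217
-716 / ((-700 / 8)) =1432 / 175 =8.18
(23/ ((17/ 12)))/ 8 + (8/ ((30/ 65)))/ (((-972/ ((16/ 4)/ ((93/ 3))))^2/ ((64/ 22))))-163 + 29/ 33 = -10192902687871/ 63669111858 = -160.09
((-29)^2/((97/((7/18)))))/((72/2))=5887/62856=0.09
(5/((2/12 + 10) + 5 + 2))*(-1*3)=-90/103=-0.87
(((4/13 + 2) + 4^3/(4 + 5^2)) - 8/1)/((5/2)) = -2628/1885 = -1.39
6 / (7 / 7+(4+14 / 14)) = 1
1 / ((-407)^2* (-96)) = -1 / 15902304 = -0.00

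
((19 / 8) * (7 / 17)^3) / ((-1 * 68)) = -6517 / 2672672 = -0.00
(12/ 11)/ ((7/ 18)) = 216/ 77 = 2.81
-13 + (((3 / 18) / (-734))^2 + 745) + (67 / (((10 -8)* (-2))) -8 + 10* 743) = 157823721397 / 19395216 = 8137.25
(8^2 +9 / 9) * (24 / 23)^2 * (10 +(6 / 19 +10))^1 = 14451840 / 10051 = 1437.85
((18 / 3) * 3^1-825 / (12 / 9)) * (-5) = 12015 / 4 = 3003.75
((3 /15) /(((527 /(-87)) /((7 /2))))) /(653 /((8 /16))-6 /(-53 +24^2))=-45501 /514225520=-0.00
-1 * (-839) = 839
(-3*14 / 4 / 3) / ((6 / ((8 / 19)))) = -14 / 57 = -0.25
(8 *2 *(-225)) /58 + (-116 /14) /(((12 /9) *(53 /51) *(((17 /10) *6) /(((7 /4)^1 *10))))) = -444675 /6148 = -72.33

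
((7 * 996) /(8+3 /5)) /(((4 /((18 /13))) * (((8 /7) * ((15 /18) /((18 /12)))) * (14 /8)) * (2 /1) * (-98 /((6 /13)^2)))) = -181521 /661297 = -0.27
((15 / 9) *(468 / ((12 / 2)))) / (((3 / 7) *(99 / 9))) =910 / 33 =27.58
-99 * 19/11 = -171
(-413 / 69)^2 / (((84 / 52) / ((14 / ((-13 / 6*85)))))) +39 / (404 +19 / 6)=-1572103978 / 988645455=-1.59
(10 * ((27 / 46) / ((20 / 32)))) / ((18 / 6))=72 / 23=3.13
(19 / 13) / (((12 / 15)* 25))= 19 / 260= 0.07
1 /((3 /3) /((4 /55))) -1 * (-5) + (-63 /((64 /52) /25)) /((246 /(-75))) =28519173 /72160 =395.22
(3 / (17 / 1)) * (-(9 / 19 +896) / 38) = -51099 / 12274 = -4.16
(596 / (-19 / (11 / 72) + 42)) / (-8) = 1639 / 1812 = 0.90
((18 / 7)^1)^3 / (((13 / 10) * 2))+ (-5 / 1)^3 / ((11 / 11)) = -118.46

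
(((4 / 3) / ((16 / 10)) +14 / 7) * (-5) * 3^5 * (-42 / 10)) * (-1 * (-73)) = 2110941 / 2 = 1055470.50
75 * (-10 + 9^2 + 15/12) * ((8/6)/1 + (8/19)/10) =141610/19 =7453.16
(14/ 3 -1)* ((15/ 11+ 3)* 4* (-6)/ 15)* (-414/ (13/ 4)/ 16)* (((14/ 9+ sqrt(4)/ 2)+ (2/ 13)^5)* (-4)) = -50283678976/ 24134045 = -2083.52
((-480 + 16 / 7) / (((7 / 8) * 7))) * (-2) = 53504 / 343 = 155.99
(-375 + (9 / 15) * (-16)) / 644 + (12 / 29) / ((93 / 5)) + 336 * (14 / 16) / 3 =282024063 / 2894780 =97.43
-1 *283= -283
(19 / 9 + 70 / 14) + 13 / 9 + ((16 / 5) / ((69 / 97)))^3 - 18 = 3350485483 / 41063625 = 81.59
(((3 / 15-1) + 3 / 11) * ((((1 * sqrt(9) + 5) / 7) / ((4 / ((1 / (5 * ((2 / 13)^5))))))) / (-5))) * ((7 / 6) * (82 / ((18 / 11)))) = 441467377 / 108000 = 4087.66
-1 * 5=-5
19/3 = 6.33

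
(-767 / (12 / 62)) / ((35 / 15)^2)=-71331 / 98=-727.87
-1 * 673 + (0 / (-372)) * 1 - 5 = -678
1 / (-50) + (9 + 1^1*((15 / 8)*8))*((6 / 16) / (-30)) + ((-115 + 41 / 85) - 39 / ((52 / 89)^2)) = -20250923 / 88400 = -229.08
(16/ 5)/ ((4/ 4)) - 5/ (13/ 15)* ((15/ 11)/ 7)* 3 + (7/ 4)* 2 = 33317/ 10010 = 3.33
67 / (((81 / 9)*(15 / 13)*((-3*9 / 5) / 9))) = -871 / 81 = -10.75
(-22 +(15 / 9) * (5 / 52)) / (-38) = 3407 / 5928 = 0.57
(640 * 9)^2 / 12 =2764800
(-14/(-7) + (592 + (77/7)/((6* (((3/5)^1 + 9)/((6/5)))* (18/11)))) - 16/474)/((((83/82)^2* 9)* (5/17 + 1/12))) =1158835043063/6788737494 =170.70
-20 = -20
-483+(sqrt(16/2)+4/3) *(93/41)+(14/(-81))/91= -20722069/43173+186 *sqrt(2)/41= -473.56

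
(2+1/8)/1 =17/8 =2.12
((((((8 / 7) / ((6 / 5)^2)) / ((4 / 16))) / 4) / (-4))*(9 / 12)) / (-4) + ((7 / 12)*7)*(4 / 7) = 531 / 224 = 2.37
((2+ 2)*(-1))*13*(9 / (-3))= 156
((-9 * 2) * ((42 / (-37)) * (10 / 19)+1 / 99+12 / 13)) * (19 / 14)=-303763 / 37037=-8.20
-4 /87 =-0.05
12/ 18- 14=-40/ 3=-13.33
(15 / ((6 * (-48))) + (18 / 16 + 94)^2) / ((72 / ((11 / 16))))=19110883 / 221184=86.40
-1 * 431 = -431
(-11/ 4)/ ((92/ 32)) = -22/ 23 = -0.96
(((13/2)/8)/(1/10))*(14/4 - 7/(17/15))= -5915/272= -21.75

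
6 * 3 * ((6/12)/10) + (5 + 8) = 139/10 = 13.90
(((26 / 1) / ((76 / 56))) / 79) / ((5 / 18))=6552 / 7505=0.87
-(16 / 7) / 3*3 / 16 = -1 / 7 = -0.14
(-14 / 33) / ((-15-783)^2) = -1 / 1501038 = -0.00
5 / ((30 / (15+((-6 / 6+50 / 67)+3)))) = 1189 / 402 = 2.96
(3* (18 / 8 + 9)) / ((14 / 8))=135 / 7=19.29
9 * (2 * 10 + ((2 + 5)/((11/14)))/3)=206.73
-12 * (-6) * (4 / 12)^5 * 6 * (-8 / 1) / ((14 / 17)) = -1088 / 63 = -17.27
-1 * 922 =-922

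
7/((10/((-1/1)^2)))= 7/10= 0.70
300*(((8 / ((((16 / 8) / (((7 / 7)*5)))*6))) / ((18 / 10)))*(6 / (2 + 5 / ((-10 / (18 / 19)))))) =190000 / 87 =2183.91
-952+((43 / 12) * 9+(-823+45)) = -6791 / 4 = -1697.75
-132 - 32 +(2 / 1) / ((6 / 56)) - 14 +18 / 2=-451 / 3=-150.33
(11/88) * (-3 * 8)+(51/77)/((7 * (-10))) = -16221/5390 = -3.01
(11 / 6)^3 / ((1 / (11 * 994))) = 7276577 / 108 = 67375.71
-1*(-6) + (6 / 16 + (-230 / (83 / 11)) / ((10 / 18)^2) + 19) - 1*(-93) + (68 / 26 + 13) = 1520481 / 43160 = 35.23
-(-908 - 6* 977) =6770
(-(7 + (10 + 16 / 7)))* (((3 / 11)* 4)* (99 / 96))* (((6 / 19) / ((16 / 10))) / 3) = -1.43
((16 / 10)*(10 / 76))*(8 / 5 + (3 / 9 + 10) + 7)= 1136 / 285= 3.99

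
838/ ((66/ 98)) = 41062/ 33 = 1244.30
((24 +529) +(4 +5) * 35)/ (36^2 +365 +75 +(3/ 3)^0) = 868/ 1737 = 0.50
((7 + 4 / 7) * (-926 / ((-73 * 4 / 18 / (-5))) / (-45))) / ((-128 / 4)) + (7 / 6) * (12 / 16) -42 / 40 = -1.68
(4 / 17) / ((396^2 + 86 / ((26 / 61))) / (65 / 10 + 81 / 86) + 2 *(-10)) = 0.00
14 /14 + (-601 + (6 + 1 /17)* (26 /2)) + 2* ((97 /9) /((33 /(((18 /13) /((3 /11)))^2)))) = -4347415 /8619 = -504.40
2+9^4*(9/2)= 59053/2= 29526.50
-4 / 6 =-2 / 3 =-0.67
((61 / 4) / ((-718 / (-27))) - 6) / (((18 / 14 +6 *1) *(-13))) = 36365 / 634712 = 0.06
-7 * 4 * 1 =-28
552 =552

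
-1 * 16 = -16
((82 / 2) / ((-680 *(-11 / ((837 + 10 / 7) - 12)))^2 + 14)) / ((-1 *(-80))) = 54884609 / 10272309600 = 0.01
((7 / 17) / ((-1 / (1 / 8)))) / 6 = -7 / 816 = -0.01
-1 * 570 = -570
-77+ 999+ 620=1542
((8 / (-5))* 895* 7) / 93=-10024 / 93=-107.78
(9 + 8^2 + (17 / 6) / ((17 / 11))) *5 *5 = 11225 / 6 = 1870.83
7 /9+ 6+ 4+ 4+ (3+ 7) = 24.78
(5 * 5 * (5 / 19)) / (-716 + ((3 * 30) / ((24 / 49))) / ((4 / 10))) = -0.03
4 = 4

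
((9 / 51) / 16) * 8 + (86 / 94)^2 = 69493 / 75106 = 0.93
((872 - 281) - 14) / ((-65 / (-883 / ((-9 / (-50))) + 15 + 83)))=24965636 / 585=42676.30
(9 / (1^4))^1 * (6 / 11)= 54 / 11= 4.91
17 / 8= 2.12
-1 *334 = -334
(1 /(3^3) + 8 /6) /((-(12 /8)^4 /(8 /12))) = -1184 /6561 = -0.18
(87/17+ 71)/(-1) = -1294/17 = -76.12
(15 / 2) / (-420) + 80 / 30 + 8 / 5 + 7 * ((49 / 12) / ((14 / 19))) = 18077 / 420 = 43.04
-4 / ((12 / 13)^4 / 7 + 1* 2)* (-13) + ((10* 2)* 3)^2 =762260102 / 210295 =3624.72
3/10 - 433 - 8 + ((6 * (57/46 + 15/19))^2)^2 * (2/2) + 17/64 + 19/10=251017843407802629/11670130867520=21509.43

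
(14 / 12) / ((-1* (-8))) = 7 / 48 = 0.15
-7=-7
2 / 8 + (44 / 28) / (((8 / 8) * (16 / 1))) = 0.35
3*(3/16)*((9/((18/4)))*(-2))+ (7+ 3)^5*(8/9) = 3199919/36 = 88886.64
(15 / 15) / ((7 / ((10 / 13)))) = 10 / 91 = 0.11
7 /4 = 1.75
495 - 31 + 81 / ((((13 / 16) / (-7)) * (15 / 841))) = -2513024 / 65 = -38661.91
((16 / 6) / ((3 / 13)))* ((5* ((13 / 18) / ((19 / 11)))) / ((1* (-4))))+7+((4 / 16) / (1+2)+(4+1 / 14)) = 220421 / 43092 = 5.12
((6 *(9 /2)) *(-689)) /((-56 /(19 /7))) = 353457 /392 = 901.68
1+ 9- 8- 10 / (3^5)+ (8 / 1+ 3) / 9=773 / 243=3.18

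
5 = 5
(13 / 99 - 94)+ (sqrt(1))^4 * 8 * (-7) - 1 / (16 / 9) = -238283 / 1584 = -150.43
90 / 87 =1.03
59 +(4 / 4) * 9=68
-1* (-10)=10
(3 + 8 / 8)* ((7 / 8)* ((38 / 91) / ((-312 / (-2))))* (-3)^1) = -0.03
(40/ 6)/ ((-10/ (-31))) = 62/ 3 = 20.67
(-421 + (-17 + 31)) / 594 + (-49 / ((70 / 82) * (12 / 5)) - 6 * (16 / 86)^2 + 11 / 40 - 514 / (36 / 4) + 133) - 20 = 62612143 / 1996920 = 31.35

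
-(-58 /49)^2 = -1.40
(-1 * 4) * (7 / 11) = -28 / 11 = -2.55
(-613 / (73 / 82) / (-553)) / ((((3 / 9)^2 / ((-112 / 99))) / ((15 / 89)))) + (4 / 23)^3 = -146419404128 / 68693580131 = -2.13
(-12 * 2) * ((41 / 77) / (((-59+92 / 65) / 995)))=63640200 / 288211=220.81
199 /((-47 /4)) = -796 /47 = -16.94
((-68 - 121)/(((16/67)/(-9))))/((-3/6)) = -113967/8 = -14245.88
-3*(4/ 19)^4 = -768/ 130321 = -0.01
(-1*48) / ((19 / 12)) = -576 / 19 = -30.32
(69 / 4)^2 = 4761 / 16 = 297.56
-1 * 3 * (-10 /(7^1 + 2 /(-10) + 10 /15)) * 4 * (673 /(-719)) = -151425 /10066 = -15.04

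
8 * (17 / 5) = 27.20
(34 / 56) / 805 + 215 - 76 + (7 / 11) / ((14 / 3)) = 34497657 / 247940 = 139.14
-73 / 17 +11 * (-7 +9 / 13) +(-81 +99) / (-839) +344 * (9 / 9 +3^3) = 1772290393 / 185419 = 9558.30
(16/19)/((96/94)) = 47/57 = 0.82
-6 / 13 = -0.46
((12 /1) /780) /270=1 /17550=0.00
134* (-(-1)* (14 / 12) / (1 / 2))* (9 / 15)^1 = 938 / 5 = 187.60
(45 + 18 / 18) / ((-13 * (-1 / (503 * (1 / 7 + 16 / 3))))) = 2660870 / 273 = 9746.78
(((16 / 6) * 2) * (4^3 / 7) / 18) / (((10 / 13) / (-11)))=-36608 / 945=-38.74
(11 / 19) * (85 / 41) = 935 / 779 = 1.20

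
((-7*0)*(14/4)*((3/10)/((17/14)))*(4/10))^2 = 0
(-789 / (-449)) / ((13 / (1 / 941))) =789 / 5492617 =0.00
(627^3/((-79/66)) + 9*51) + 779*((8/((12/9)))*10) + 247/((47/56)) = -764441478451/3713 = -205882434.27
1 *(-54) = -54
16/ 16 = 1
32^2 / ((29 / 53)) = 1871.45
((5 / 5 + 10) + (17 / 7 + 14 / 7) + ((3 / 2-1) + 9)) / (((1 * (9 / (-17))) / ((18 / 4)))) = -5933 / 28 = -211.89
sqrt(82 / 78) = sqrt(1599) / 39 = 1.03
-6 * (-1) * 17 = 102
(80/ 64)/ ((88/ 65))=325/ 352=0.92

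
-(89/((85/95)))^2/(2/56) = -277043.14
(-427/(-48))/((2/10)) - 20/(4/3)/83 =176485/3984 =44.30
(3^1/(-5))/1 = -3/5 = -0.60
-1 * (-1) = 1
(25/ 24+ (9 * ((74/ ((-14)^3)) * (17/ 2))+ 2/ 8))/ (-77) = 0.01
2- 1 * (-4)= 6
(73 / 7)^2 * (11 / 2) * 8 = 234476 / 49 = 4785.22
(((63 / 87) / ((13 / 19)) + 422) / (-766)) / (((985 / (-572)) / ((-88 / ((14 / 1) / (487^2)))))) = -36616337866856 / 76582765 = -478127.66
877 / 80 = 10.96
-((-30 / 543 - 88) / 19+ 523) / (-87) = 61471 / 10317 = 5.96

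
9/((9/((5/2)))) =5/2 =2.50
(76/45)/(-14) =-38/315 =-0.12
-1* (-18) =18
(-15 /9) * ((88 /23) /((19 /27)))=-3960 /437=-9.06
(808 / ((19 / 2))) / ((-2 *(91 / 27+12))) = -21816 / 7885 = -2.77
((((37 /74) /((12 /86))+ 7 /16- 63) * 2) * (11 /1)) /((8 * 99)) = -2831 /1728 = -1.64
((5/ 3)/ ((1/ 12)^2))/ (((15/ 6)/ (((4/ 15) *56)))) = 7168/ 5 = 1433.60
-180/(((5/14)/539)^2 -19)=1138842320/120211131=9.47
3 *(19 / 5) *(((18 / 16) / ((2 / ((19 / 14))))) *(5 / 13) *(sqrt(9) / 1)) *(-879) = -25702839 / 2912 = -8826.52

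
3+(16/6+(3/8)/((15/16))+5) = 166/15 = 11.07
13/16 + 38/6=343/48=7.15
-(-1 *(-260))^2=-67600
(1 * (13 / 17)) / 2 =0.38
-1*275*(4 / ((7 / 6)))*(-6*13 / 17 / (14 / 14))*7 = 514800 / 17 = 30282.35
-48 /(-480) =1 /10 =0.10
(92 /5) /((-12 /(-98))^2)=55223 /45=1227.18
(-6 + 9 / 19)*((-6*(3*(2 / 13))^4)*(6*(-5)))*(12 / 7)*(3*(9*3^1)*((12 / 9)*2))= -16713.86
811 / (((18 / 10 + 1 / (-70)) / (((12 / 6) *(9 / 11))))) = 204372 / 275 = 743.17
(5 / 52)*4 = 5 / 13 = 0.38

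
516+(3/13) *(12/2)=6726/13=517.38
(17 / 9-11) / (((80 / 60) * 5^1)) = -41 / 30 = -1.37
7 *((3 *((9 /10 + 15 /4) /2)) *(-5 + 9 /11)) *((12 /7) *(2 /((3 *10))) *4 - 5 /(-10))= -429939 /2200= -195.43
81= 81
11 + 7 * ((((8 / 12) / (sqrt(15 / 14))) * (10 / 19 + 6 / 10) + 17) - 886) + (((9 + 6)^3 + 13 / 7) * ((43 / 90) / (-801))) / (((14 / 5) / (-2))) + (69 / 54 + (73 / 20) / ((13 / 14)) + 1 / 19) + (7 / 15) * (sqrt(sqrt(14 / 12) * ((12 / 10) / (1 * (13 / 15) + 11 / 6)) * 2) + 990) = -2444454431333 / 436252635 + 14 * 14^(1 / 4) * 3^(3 / 4) / 135 + 1498 * sqrt(210) / 4275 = -5597.76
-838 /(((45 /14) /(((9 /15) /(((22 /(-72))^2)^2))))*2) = -3284209152 /366025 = -8972.64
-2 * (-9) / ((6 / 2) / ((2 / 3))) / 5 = 4 / 5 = 0.80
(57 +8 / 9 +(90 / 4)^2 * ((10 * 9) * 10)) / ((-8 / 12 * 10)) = -2050573 / 30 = -68352.43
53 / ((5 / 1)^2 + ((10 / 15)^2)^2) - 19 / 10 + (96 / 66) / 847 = 39001427 / 190159970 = 0.21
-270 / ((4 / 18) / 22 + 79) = -13365 / 3911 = -3.42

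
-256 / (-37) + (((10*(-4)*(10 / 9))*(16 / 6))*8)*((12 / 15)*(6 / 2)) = -755456 / 333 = -2268.64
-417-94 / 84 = -418.12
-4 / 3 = -1.33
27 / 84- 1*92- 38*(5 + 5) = -13207 / 28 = -471.68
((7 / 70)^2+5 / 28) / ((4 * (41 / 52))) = 429 / 7175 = 0.06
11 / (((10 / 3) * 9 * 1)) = 11 / 30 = 0.37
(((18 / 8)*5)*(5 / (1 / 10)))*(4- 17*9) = -167625 / 2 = -83812.50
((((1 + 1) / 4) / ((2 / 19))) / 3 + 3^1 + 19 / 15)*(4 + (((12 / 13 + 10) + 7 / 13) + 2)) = 2043 / 20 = 102.15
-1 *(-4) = 4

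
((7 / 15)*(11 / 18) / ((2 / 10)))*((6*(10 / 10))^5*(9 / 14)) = 7128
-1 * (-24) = 24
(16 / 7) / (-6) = -8 / 21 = -0.38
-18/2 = -9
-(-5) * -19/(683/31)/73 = -2945/49859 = -0.06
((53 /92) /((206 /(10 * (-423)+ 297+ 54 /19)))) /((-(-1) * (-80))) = 3957669 /28807040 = 0.14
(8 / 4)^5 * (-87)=-2784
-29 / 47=-0.62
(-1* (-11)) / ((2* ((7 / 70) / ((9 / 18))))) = 55 / 2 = 27.50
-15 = -15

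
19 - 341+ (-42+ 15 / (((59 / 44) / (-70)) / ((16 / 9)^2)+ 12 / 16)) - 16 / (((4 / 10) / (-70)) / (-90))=-49340033428 / 195527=-252343.84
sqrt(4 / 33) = 2*sqrt(33) / 33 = 0.35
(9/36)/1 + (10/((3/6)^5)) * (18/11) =23051/44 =523.89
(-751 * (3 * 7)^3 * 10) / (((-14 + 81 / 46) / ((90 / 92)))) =3129754950 / 563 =5559067.41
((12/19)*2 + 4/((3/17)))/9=1364/513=2.66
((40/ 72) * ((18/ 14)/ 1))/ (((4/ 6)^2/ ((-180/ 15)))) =-135/ 7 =-19.29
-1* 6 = -6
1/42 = 0.02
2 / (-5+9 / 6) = -4 / 7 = -0.57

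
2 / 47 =0.04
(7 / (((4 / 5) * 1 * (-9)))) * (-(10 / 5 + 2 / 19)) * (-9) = -350 / 19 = -18.42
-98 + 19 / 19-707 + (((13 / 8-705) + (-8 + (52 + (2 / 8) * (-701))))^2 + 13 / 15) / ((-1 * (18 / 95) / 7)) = -88944635635 / 3456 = -25736295.03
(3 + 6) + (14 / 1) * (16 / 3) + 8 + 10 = 305 / 3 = 101.67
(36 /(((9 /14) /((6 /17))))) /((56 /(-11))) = -66 /17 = -3.88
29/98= 0.30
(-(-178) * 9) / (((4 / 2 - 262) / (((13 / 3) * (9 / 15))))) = -16.02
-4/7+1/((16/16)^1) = 3/7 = 0.43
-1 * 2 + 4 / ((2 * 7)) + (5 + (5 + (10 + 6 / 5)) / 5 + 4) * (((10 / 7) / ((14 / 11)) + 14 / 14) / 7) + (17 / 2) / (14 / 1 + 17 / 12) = 808518 / 317275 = 2.55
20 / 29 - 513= -14857 / 29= -512.31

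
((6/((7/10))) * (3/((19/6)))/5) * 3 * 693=64152/19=3376.42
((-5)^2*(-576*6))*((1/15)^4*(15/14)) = -64/35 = -1.83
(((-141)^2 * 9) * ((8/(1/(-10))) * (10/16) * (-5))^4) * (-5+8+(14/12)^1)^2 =12134399414062500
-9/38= -0.24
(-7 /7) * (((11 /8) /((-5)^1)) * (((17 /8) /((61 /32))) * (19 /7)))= 3553 /4270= 0.83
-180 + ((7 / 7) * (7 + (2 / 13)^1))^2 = -21771 / 169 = -128.82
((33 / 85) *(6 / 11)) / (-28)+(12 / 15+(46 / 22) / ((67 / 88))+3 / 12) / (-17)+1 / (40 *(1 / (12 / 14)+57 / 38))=-565121 / 2551360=-0.22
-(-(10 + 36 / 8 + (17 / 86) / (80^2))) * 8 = 7980817 / 68800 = 116.00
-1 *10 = -10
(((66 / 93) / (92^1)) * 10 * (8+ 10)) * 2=1980 / 713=2.78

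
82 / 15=5.47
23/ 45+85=3848/ 45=85.51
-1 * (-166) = 166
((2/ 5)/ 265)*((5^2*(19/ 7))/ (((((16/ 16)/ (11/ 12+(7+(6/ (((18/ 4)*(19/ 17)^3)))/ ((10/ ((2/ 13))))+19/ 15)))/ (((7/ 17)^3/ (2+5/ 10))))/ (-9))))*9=-2604173355/ 1222005577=-2.13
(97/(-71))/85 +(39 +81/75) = 1208929/30175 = 40.06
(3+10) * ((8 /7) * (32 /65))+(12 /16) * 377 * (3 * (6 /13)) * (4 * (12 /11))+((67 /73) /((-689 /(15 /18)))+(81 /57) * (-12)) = 3749772890683 /2207535330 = 1698.62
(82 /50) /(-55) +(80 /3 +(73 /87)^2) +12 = 409435546 /10407375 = 39.34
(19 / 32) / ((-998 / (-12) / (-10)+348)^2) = 4275 / 830770322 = 0.00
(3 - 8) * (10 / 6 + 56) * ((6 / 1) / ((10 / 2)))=-346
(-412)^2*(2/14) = 169744/7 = 24249.14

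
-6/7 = -0.86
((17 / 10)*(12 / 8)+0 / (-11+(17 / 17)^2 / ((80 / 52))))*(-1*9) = -459 / 20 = -22.95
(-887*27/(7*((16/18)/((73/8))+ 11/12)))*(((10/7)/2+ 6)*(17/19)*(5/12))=-4190619969/496223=-8445.03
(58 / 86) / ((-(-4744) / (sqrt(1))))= 0.00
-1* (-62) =62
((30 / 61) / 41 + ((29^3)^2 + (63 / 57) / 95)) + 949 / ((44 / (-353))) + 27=594815734.46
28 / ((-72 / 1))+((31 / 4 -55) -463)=-18383 / 36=-510.64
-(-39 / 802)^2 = -1521 / 643204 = -0.00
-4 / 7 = -0.57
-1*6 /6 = -1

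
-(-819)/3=273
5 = 5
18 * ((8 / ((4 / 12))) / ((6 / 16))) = 1152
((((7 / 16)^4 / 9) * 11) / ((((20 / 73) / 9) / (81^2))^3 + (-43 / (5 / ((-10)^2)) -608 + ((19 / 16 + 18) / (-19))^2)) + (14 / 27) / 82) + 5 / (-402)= -16453822605462631344521639690095 / 2677622168196827378942812966128384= -0.01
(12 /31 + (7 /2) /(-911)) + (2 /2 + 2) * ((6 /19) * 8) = 8544701 /1073158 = 7.96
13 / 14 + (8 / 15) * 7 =979 / 210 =4.66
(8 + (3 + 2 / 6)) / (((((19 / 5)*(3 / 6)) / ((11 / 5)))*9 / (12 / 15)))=2992 / 2565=1.17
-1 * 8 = -8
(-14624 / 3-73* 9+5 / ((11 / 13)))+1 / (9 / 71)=-546269 / 99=-5517.87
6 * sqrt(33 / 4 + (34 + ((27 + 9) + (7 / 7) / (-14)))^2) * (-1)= -419.93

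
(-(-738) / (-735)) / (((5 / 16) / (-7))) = 3936 / 175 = 22.49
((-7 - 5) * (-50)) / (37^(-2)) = 821400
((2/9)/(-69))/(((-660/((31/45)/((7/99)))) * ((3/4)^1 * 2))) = 31/978075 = 0.00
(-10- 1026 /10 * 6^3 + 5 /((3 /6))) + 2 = -110798 /5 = -22159.60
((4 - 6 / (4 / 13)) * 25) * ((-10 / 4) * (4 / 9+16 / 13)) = 189875 / 117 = 1622.86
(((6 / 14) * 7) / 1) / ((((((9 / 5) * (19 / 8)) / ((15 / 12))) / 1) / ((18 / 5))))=60 / 19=3.16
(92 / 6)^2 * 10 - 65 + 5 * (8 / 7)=144385 / 63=2291.83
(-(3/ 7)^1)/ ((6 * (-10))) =1/ 140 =0.01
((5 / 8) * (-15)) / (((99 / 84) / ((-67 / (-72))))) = -11725 / 1584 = -7.40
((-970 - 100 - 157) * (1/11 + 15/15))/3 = -4908/11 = -446.18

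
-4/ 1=-4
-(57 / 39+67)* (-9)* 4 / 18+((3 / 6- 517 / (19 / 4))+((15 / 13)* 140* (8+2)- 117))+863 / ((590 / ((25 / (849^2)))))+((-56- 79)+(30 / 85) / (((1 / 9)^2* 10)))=1245382693329884 / 892859802705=1394.82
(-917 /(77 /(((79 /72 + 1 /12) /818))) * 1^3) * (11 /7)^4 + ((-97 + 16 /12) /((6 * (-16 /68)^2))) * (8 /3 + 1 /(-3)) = -570244331519 /848455776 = -672.10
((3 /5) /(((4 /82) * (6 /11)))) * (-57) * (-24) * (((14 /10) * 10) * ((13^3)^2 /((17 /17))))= 10422953432892 /5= 2084590686578.40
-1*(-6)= 6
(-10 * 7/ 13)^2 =4900/ 169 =28.99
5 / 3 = 1.67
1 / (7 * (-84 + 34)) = -1 / 350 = -0.00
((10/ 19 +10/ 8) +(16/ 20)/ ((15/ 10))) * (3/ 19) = 2633/ 7220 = 0.36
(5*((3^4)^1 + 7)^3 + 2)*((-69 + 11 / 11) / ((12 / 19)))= -1100577926 / 3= -366859308.67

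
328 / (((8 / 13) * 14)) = 533 / 14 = 38.07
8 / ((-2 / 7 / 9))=-252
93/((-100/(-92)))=2139/25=85.56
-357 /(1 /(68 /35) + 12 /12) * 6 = -145656 /103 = -1414.14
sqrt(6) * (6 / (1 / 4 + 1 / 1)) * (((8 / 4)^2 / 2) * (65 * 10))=6240 * sqrt(6)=15284.82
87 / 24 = 3.62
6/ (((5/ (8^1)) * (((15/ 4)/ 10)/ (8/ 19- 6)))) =-13568/ 95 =-142.82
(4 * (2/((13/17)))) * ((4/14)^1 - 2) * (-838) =1367616/91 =15028.75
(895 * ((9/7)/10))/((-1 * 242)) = -1611/3388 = -0.48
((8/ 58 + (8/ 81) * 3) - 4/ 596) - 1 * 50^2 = -291617623/ 116667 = -2499.57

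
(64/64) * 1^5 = 1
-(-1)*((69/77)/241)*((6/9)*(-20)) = -920/18557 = -0.05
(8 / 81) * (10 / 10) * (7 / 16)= 7 / 162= 0.04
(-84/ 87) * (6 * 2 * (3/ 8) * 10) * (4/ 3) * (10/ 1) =-16800/ 29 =-579.31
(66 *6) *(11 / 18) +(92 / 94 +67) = 14569 / 47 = 309.98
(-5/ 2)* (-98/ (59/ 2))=490/ 59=8.31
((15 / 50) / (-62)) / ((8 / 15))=-9 / 992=-0.01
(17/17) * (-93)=-93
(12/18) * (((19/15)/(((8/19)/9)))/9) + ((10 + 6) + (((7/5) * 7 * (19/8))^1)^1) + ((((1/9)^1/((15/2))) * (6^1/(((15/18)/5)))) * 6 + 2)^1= 16733/360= 46.48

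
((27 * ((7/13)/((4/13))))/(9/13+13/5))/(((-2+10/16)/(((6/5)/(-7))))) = 2106/1177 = 1.79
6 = 6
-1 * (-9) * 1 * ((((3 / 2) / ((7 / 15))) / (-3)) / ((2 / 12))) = -405 / 7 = -57.86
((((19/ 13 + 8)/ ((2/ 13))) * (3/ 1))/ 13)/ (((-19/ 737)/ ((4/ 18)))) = -30217/ 247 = -122.34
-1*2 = -2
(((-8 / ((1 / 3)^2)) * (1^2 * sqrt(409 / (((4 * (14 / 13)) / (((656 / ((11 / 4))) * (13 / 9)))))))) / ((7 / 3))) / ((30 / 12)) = -2232.50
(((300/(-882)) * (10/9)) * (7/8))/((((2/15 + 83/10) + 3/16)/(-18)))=10000/14483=0.69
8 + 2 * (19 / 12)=67 / 6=11.17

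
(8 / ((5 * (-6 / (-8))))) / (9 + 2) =32 / 165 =0.19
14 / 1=14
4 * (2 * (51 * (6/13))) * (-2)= -4896/13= -376.62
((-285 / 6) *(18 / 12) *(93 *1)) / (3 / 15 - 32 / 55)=485925 / 28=17354.46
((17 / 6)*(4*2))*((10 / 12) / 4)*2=85 / 9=9.44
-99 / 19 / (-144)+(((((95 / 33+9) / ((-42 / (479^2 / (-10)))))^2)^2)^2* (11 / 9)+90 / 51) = 58575365209634244654147705628704996730791334638740217593 / 15241016060806612106250000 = 3843271667449067381901024000000.00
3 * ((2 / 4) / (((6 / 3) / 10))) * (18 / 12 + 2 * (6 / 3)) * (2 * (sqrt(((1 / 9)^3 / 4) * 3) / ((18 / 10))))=275 * sqrt(3) / 324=1.47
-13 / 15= -0.87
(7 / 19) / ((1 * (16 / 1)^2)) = 7 / 4864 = 0.00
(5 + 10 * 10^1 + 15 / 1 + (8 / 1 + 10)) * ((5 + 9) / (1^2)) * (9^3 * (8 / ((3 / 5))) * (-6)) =-112674240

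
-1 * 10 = -10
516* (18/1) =9288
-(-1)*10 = 10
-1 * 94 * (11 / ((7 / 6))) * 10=-62040 / 7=-8862.86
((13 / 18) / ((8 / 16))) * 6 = 26 / 3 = 8.67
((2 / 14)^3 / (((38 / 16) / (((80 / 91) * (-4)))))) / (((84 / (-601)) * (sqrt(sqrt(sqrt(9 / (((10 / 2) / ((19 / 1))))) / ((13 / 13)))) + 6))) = 0.00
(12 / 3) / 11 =4 / 11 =0.36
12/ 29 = 0.41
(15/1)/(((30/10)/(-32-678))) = -3550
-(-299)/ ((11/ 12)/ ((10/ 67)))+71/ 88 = 26527/ 536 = 49.49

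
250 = 250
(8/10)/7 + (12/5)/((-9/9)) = -16/7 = -2.29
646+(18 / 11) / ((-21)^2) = 348196 / 539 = 646.00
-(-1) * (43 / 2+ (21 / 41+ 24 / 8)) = 2051 / 82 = 25.01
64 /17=3.76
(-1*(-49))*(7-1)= 294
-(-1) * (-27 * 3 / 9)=-9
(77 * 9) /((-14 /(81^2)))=-649539 /2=-324769.50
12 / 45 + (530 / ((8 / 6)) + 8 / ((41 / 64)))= 504613 / 1230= 410.25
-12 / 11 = -1.09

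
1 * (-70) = -70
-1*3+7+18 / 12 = 11 / 2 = 5.50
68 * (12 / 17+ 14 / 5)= 1192 / 5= 238.40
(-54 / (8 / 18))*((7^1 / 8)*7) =-11907 / 16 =-744.19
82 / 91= 0.90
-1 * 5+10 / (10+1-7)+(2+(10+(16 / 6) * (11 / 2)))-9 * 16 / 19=1891 / 114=16.59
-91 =-91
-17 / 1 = -17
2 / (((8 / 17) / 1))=17 / 4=4.25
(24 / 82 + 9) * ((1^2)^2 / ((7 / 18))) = 6858 / 287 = 23.90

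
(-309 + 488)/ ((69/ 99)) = 256.83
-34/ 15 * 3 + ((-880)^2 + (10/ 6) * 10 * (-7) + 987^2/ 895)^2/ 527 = 4334196232376809339/ 3799261575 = 1140799638.78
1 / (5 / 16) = 16 / 5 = 3.20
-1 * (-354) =354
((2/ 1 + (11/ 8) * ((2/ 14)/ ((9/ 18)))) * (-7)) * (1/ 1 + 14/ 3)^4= -5595907/ 324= -17271.32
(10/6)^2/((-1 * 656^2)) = -25/3873024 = -0.00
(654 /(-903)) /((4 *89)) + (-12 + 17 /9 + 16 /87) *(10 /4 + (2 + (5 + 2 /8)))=-902352853 /9322572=-96.79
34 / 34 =1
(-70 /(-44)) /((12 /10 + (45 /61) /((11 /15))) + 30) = 10675 /216102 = 0.05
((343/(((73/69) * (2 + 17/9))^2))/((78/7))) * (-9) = -16.37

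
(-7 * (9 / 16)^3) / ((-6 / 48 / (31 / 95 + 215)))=13048371 / 6080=2146.11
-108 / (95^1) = -108 / 95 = -1.14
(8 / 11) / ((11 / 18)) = 144 / 121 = 1.19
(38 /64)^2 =361 /1024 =0.35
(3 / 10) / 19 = 3 / 190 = 0.02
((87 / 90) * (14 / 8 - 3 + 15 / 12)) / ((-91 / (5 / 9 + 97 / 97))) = 0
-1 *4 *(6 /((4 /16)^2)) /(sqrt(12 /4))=-128 *sqrt(3)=-221.70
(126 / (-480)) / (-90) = 7 / 2400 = 0.00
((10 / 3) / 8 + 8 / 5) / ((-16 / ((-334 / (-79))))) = -20207 / 37920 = -0.53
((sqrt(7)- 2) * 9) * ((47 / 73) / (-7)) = 846 / 511- 423 * sqrt(7) / 511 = -0.53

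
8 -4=4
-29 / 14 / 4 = -29 / 56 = -0.52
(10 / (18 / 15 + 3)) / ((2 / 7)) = 25 / 3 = 8.33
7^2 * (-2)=-98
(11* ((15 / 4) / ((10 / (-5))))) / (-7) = 165 / 56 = 2.95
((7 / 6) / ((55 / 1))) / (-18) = -7 / 5940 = -0.00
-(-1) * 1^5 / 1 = 1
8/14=4/7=0.57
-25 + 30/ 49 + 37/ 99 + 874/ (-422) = -26699699/ 1023561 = -26.09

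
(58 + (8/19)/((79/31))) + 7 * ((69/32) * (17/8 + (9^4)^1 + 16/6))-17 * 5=38070387295/384256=99075.58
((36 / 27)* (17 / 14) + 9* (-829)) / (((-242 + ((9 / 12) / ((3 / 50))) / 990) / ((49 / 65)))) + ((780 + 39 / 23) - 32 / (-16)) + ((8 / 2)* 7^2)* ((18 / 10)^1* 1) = 166144980491 / 143261365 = 1159.73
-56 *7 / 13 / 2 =-196 / 13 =-15.08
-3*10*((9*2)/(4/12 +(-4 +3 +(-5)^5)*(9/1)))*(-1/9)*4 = -0.01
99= 99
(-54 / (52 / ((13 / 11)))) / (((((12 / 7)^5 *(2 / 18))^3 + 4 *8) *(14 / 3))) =-54936068900769 / 7614482860158592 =-0.01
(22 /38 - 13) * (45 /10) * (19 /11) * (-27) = 28674 /11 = 2606.73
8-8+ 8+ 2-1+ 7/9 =88/9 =9.78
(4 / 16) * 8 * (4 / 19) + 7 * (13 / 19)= 99 / 19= 5.21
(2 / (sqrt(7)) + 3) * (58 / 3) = 72.61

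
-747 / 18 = -83 / 2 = -41.50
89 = 89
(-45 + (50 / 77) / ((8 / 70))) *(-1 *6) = 2595 / 11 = 235.91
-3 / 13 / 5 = -0.05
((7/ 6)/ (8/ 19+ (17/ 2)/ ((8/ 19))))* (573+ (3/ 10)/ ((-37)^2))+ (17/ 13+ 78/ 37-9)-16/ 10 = 2011252538/ 79641575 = 25.25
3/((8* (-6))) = -1/16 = -0.06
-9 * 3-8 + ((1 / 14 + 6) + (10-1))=-279 / 14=-19.93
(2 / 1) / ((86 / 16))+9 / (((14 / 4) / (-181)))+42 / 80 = -5592959 / 12040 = -464.53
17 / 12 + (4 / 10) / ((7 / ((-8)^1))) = 403 / 420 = 0.96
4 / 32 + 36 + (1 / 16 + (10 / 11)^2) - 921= -1711397 / 1936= -883.99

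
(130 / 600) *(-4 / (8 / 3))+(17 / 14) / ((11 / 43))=13619 / 3080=4.42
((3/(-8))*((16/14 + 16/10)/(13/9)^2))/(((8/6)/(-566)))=1237842/5915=209.27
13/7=1.86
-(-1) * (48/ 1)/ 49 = 48/ 49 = 0.98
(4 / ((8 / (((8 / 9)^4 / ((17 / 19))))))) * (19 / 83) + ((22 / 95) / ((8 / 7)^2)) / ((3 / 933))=1554084926279 / 28143015840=55.22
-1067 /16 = -66.69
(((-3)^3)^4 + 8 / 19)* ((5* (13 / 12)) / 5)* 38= 131266031 / 6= 21877671.83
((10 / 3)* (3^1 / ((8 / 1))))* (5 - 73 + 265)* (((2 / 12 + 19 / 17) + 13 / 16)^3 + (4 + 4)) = 9215360953015 / 2173353984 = 4240.16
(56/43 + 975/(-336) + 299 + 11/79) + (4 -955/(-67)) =8049920197/25491088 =315.79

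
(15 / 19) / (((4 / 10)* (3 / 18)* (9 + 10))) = 0.62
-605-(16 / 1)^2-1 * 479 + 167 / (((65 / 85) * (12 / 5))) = -194845 / 156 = -1249.01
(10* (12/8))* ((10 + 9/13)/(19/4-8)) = -8340/169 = -49.35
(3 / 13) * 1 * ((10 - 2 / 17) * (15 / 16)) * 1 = 945 / 442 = 2.14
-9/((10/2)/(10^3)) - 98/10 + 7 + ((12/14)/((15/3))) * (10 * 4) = -62858/35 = -1795.94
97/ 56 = 1.73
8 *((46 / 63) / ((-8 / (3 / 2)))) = -23 / 21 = -1.10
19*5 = 95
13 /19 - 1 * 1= -6 /19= -0.32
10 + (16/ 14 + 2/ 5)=11.54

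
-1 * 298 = -298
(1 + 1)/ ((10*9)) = 1/ 45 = 0.02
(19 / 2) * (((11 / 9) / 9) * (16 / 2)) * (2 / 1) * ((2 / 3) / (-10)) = -1672 / 1215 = -1.38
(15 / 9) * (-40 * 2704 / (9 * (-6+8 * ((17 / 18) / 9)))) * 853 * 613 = 424167556800 / 209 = 2029509841.15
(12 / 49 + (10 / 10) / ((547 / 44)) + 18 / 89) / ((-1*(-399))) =1258534 / 951801333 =0.00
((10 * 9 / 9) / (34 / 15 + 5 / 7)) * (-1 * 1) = -1050 / 313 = -3.35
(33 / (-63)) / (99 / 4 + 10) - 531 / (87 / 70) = -36167686 / 84651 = -427.26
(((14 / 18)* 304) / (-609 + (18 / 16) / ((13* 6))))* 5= -2213120 / 1140021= -1.94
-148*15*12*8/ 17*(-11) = 137901.18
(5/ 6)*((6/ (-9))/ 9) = -5/ 81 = -0.06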